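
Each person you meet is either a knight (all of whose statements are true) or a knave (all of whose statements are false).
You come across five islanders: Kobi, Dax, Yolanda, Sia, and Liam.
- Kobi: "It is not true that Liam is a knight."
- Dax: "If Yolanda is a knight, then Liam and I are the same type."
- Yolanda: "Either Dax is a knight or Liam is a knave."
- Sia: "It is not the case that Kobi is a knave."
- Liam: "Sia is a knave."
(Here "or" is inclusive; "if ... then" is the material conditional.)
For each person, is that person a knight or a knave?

Kobi is a knave, Dax is a knight, Yolanda is a knight, Sia is a knave, and Liam is a knight.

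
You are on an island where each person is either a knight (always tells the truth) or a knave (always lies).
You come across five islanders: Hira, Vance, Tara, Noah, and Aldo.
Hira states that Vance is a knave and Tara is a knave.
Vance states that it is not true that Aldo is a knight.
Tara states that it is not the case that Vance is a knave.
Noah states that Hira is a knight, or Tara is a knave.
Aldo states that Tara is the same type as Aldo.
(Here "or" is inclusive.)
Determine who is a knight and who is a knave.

Hira is a knave, Vance is a knight, Tara is a knight, Noah is a knave, and Aldo is a knave.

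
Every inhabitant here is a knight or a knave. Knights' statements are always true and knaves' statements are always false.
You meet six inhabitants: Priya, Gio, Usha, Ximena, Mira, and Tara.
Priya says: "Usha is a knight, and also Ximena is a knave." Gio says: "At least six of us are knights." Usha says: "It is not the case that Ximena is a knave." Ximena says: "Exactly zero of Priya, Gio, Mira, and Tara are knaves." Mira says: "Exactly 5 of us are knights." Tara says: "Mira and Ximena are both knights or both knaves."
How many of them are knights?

1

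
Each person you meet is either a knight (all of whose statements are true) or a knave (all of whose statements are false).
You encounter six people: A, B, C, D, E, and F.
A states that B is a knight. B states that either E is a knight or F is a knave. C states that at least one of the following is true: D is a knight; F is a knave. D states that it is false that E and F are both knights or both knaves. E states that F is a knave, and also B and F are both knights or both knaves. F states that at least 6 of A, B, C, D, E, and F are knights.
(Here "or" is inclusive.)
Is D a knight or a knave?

Consistent assignments: {A=knight, B=knight, C=knight, D=knave, E=knave, F=knave}
In every consistent assignment, D is a knave.

D is a knave.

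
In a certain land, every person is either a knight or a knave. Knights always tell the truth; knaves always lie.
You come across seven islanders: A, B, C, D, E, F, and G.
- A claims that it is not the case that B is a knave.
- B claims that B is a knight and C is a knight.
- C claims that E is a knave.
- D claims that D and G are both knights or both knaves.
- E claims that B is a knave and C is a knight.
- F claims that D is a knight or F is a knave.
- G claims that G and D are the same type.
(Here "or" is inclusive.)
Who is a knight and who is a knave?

A (knight): "it is not the case that B is a knave" — true. ✓
B is a knight; "B is a knight and C is a knight" is true, as required.
C is a knight, so "E is a knave" must be true — and it is.
D is a knight, so "D and G are both knights or both knaves" must be true — and it is.
E is a knave, and the claim "B is a knave and C is a knight" is indeed false.
F is a knight, so "D is a knight or F is a knave" must be true — and it is.
G is a knight, and the claim "G and D are the same type" is indeed true.

A is a knight, B is a knight, C is a knight, D is a knight, E is a knave, F is a knight, and G is a knight.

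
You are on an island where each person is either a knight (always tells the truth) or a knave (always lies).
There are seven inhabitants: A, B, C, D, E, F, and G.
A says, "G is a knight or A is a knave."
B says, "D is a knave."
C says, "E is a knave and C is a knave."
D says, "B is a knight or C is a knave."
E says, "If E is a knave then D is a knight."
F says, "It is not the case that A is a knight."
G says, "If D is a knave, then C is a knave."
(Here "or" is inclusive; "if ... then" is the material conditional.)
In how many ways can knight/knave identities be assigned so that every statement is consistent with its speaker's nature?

1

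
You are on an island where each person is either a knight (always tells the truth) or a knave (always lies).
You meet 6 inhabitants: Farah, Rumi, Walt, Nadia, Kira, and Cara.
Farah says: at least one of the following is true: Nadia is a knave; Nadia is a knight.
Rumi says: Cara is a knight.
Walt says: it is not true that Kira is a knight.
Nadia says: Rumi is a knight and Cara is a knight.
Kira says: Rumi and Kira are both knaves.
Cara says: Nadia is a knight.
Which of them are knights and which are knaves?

Farah (knight): "at least one of the following is true: Nadia is a knave; Nadia is a knight" — true. ✓
Rumi (knight): "Cara is a knight" — true. ✓
Walt is a knight, and the claim "it is not true that Kira is a knight" is indeed true.
Nadia is a knight, and the claim "Rumi is a knight and Cara is a knight" is indeed true.
Kira (knave): "Rumi and Kira are both knaves" — false. ✓
Cara is a knight, and the claim "Nadia is a knight" is indeed true.

Knights: Farah, Rumi, Walt, Nadia, and Cara. Knaves: Kira.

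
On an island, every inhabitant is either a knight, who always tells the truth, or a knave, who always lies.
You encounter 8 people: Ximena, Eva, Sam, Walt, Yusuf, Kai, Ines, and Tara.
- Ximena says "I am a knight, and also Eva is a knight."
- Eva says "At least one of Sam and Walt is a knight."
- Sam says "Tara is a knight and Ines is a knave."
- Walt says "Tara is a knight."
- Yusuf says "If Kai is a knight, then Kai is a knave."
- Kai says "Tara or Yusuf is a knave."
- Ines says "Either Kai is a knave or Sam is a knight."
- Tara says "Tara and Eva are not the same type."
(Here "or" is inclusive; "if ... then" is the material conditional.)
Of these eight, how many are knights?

The unique consistent assignment is Ximena=knave, Eva=knave, Sam=knave, Walt=knave, Yusuf=knave, Kai=knight, Ines=knave, Tara=knave.
That has 1 knight.

1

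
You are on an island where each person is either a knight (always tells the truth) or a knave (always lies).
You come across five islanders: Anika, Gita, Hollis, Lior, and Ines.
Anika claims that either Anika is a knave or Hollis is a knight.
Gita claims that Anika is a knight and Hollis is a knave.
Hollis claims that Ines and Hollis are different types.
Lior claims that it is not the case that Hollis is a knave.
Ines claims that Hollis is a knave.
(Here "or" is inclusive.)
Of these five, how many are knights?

The unique consistent assignment is Anika=knight, Gita=knave, Hollis=knight, Lior=knight, Ines=knave.
That has 3 knights.

3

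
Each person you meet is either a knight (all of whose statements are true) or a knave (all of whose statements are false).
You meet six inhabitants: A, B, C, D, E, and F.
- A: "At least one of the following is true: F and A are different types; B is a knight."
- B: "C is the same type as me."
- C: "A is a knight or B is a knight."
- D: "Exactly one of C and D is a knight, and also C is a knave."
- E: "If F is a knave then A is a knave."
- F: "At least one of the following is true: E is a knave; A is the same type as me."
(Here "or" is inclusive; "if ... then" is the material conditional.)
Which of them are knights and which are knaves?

Knights: A, B, C, E, and F. Knaves: D.

As a knight, A's statement "at least one of the following is true: F and A are different types; B is a knight" should be True; it is.
B (knight): "C is the same type as me" — True. ✓
C is a knight; "A is a knight or B is a knight" is True, as required.
D is a knave, so "exactly one of C and D is a knight, and also C is a knave" must be false — and it is.
E is a knight, and the claim "if F is a knave then A is a knave" is indeed True.
Since F is a knight, "at least one of the following is true: E is a knave; A is the same type as me" needs to be True, which holds.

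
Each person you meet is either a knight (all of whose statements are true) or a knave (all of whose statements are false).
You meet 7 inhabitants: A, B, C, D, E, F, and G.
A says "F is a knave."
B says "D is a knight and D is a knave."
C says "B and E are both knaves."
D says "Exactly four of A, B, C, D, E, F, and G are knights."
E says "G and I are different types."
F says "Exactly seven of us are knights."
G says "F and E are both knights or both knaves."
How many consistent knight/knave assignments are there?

Consistent assignments:
  A=knight, B=knave, C=knave, D=knave, E=knight, F=knave, G=knave

1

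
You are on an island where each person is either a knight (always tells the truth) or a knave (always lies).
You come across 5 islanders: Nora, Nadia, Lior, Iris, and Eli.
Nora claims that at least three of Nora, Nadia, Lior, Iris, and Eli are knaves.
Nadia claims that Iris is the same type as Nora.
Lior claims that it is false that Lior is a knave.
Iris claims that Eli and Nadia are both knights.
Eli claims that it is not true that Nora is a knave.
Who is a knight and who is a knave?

Nora is a knight, Nadia is a knave, Lior is a knave, Iris is a knave, and Eli is a knight.

Suppose Nora is a knave. Then Nora's statement "at least three of Nora, Nadia, Lior, Iris, and Eli are knaves" would have to be false. Checking the 16 ways to assign the others, none is consistent with every speaker.
(For instance, with Nadia=knave, Lior=knave, Iris=knave, Eli=knight, Nora's claim "at least three of Nora, Nadia, Lior, Iris, and Eli are knaves" comes out true where it would need to be false.)
So Nora must be a knight, making "at least three of Nora, Nadia, Lior, Iris, and Eli are knaves" true. Taking Nora=knight, Nadia=knave, Lior=knave, Iris=knave, Eli=knight, each remaining statement checks out:
  Nadia (knave): "Iris is the same type as Nora" — false. ✓
  Lior (knave): "it is false that Lior is a knave" — false. ✓
  Iris (knave): "Eli and Nadia are both knights" — false. ✓
  Eli (knight): "it is not true that Nora is a knave" — true. ✓
This is the unique consistent assignment.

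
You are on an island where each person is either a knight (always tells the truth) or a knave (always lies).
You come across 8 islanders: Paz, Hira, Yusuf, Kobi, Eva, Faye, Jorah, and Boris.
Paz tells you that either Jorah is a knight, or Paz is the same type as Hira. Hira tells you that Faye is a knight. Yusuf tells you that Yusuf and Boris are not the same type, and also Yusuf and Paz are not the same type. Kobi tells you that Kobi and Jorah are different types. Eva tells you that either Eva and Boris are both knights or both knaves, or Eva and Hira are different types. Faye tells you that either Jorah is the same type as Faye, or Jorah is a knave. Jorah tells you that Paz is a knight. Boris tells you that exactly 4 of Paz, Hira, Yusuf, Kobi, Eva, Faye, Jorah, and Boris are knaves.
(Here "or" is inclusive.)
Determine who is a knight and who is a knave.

Paz is a knave, Hira is a knight, Yusuf is a knave, Kobi is a knave, Eva is a knight, Faye is a knight, Jorah is a knave, and Boris is a knight.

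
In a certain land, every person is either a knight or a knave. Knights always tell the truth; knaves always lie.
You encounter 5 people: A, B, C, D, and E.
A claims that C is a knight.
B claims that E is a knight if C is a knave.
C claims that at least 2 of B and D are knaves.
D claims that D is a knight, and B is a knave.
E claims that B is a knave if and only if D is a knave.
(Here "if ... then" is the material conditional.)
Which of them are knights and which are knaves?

A is a knave, B is a knave, C is a knave, D is a knight, and E is a knave.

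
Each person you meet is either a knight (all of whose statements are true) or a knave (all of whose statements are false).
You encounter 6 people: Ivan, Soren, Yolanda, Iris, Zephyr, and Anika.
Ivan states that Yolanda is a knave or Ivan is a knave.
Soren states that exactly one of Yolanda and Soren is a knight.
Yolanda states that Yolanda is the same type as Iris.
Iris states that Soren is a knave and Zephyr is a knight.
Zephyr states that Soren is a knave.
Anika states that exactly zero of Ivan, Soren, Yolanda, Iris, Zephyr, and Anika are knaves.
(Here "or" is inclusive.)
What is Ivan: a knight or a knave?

Consistent assignments: {Ivan=knight, Soren=knave, Yolanda=knave, Iris=knight, Zephyr=knight, Anika=knave}
In every consistent assignment, Ivan is a knight.

Ivan is a knight.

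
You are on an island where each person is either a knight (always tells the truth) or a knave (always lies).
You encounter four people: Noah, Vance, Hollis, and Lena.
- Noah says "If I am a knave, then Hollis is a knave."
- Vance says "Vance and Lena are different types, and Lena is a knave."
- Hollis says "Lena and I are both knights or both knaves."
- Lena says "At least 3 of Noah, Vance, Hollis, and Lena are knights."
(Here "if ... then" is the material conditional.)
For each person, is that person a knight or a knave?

Knights: Noah, Hollis, and Lena. Knaves: Vance.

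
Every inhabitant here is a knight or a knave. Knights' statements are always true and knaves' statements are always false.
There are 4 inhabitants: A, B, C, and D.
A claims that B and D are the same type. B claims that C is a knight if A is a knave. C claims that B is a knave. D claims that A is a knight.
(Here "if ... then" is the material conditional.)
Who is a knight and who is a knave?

A is a knight, B is a knight, C is a knave, and D is a knight.

Suppose A is a knave. Then A's statement "B and D are the same type" would have to be false. Checking the 8 ways to assign the others, none is consistent with every speaker.
(For instance, with B=knight, C=knave, D=knight, A's claim "B and D are the same type" comes out true where it would need to be false.)
So A must be a knight, making "B and D are the same type" true. Taking A=knight, B=knight, C=knave, D=knight, each remaining statement checks out:
  B (knight): "C is a knight if A is a knave" — true. ✓
  C (knave): "B is a knave" — false. ✓
  D (knight): "A is a knight" — true. ✓
This is the unique consistent assignment.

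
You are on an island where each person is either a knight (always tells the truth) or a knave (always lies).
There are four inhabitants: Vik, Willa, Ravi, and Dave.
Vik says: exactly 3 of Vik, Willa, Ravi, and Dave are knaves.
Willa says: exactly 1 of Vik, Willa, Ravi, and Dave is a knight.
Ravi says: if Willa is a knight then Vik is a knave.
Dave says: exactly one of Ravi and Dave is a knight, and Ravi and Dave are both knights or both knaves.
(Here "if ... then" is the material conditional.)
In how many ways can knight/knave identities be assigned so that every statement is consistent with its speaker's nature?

0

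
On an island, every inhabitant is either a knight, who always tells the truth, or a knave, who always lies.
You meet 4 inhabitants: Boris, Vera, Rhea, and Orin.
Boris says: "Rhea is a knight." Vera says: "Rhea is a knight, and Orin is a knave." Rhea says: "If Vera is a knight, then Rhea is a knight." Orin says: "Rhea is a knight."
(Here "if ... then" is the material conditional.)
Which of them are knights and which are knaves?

Boris is a knight, Vera is a knave, Rhea is a knight, and Orin is a knight.

Since Boris is a knight, "Rhea is a knight" needs to be True, which holds.
Vera (knave): "Rhea is a knight, and Orin is a knave" — False. ✓
Rhea (knight): "if Vera is a knight, then Rhea is a knight" — True. ✓
As a knight, Orin's statement "Rhea is a knight" should be True; it is.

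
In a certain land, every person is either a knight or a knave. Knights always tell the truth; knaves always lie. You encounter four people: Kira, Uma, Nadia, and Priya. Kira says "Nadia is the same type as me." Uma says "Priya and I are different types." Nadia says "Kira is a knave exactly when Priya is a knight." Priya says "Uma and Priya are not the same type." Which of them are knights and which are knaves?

Knights: Kira and Nadia. Knaves: Uma and Priya.

Kira is a knight; "Nadia is the same type as me" is True, as required.
Uma (knave): "Priya and I are different types" — false. ✓
Nadia is a knight; "Kira is a knave exactly when Priya is a knight" is True, as required.
Priya is a knave, and the claim "Uma and Priya are not the same type" is indeed false.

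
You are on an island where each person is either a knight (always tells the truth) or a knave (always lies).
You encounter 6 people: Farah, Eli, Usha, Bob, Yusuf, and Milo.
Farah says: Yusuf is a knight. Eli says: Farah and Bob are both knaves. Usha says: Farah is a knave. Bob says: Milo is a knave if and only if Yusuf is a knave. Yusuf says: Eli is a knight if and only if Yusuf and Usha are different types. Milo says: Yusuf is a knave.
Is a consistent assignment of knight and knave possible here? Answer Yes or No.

No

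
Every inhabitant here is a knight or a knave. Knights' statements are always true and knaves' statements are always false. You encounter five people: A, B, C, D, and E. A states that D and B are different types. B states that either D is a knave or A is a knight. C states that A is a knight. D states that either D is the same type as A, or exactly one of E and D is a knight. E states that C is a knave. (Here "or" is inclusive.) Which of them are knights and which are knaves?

Suppose A is a knave. Then A's statement "D and B are different types" would have to be false. Checking the 16 ways to assign the others, none is consistent with every speaker.
(For instance, with B=knight, C=knight, D=knave, E=knave, A's claim "D and B are different types" comes out true where it would need to be false.)
So A must be a knight, making "D and B are different types" true. Taking A=knight, B=knight, C=knight, D=knave, E=knave, each remaining statement checks out:
  B (knight): "either D is a knave or A is a knight" — true. ✓
  C (knight): "A is a knight" — true. ✓
  D (knave): "either D is the same type as A, or exactly one of E and D is a knight" — false. ✓
  E (knave): "C is a knave" — false. ✓
This is the unique consistent assignment.

A is a knight, B is a knight, C is a knight, D is a knave, and E is a knave.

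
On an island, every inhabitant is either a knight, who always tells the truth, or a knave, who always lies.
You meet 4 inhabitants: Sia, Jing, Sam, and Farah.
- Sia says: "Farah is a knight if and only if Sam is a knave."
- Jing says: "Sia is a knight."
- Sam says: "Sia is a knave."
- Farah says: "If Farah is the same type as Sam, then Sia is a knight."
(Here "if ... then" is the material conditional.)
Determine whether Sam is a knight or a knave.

Sam is a knave.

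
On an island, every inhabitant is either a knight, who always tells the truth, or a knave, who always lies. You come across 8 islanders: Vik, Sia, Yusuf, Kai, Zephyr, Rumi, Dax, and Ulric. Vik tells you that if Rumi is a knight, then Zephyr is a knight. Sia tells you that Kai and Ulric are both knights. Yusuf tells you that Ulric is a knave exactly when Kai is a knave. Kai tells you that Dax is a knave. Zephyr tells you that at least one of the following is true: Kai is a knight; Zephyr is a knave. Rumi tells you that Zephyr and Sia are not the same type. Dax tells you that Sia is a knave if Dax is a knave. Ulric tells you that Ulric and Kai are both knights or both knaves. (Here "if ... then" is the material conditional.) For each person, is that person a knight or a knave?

Vik is a knight, Sia is a knight, Yusuf is a knight, Kai is a knight, Zephyr is a knight, Rumi is a knave, Dax is a knave, and Ulric is a knight.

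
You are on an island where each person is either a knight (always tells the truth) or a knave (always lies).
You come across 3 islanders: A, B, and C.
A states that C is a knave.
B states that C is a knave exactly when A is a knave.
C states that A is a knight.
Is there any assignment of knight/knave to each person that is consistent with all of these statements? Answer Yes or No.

Checking all 8 assignments, each has at least one speaker whose statement's truth value contradicts their type.

No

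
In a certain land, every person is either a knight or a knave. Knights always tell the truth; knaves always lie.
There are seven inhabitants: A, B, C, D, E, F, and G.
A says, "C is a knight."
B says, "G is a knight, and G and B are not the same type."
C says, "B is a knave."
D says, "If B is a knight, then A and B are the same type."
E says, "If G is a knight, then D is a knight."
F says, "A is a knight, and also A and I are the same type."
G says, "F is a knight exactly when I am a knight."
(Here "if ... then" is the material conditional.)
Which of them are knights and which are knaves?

A is a knight, and the claim "C is a knight" is indeed True.
B is a knave, and the claim "G is a knight, and G and B are not the same type" is indeed false.
C is a knight, and the claim "B is a knave" is indeed True.
D is a knight; "if B is a knight, then A and B are the same type" is True, as required.
As a knight, E's statement "if G is a knight, then D is a knight" should be True; it is.
Since F is a knight, "A is a knight, and also A and I are the same type" needs to be True, which holds.
G is a knave; "F is a knight exactly when I am a knight" is false, as required.

Knights: A, C, D, E, and F. Knaves: B and G.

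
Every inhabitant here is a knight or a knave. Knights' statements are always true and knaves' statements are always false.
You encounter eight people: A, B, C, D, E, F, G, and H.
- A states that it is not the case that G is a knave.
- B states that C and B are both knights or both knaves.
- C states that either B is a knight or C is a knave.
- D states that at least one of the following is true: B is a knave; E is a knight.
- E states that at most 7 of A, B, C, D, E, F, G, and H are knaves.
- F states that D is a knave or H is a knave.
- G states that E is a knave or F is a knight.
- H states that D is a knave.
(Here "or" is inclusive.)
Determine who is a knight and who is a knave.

A is a knight, B is a knight, C is a knight, D is a knight, E is a knight, F is a knight, G is a knight, and H is a knave.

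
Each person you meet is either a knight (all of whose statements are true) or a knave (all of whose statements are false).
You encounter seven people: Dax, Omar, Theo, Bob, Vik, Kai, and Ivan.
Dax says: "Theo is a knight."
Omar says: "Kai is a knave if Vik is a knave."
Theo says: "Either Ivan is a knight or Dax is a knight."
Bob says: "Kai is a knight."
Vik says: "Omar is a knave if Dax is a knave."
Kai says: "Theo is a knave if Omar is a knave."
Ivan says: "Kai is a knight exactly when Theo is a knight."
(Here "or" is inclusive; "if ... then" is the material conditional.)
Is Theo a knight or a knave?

Theo is a knight.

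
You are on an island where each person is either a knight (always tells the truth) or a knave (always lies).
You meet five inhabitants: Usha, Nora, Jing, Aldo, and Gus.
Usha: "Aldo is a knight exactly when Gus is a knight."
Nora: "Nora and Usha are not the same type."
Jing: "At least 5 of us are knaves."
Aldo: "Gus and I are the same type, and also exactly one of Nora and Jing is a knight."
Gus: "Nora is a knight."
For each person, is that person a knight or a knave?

Usha is a knave, and the claim "Aldo is a knight exactly when Gus is a knight" is indeed False.
Nora is a knight, so "Nora and Usha are not the same type" must be true — and it is.
Jing is a knave, and the claim "at least 5 of us are knaves" is indeed False.
Aldo is a knave, and the claim "Gus and I are the same type, and also exactly one of Nora and Jing is a knight" is indeed False.
Gus (knight): "Nora is a knight" — true. ✓

Usha is a knave, Nora is a knight, Jing is a knave, Aldo is a knave, and Gus is a knight.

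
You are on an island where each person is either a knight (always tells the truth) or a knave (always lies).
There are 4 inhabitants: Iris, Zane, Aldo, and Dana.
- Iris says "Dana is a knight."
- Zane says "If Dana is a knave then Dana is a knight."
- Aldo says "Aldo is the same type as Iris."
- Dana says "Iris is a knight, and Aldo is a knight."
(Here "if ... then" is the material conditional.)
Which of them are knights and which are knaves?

Suppose Iris is a knave. Then Iris's statement "Dana is a knight" would have to be false. Checking the 8 ways to assign the others, none is consistent with every speaker.
(For instance, with Zane=knight, Aldo=knight, Dana=knight, Iris's claim "Dana is a knight" comes out true where it would need to be false.)
So Iris must be a knight, making "Dana is a knight" true. Taking Iris=knight, Zane=knight, Aldo=knight, Dana=knight, each remaining statement checks out:
  Zane (knight): "if Dana is a knave then Dana is a knight" — true. ✓
  Aldo (knight): "Aldo is the same type as Iris" — true. ✓
  Dana (knight): "Iris is a knight, and Aldo is a knight" — true. ✓
This is the unique consistent assignment.

Iris is a knight, Zane is a knight, Aldo is a knight, and Dana is a knight.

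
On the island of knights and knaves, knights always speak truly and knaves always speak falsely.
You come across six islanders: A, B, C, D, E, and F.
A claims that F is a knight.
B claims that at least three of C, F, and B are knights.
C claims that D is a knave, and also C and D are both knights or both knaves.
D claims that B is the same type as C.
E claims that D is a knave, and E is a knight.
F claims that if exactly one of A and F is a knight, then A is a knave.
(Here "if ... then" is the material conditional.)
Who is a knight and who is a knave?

A is a knight, B is a knave, C is a knave, D is a knight, E is a knave, and F is a knight.

Since A is a knight, "F is a knight" needs to be True, which holds.
B (knave): "at least three of C, F, and B are knights" — False. ✓
As a knave, C's statement "D is a knave, and also C and D are both knights or both knaves" should be False; it is.
D is a knight, and the claim "B is the same type as C" is indeed True.
E is a knave; "D is a knave, and E is a knight" is False, as required.
Since F is a knight, "if exactly one of A and F is a knight, then A is a knave" needs to be True, which holds.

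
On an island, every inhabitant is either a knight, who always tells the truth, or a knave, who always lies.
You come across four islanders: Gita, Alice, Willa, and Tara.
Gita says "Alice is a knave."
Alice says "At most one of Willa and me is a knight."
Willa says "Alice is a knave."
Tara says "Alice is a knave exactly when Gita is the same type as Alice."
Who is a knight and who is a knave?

Gita is a knave, Alice is a knight, Willa is a knave, and Tara is a knight.

As a knave, Gita's statement "Alice is a knave" should be false; it is.
Alice is a knight, so "at most one of Willa and me is a knight" must be True — and it is.
Since Willa is a knave, "Alice is a knave" needs to be false, which holds.
Tara (knight): "Alice is a knave exactly when Gita is the same type as Alice" — True. ✓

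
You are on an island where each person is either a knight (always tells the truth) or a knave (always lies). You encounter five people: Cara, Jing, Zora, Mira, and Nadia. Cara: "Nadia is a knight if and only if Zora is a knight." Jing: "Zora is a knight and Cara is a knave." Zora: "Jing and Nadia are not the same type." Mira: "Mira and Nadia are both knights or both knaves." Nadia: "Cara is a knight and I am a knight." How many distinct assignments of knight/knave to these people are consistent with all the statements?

Consistent assignments:
  Cara=knight, Jing=knave, Zora=knight, Mira=knight, Nadia=knight
  Cara=knight, Jing=knave, Zora=knight, Mira=knave, Nadia=knight

2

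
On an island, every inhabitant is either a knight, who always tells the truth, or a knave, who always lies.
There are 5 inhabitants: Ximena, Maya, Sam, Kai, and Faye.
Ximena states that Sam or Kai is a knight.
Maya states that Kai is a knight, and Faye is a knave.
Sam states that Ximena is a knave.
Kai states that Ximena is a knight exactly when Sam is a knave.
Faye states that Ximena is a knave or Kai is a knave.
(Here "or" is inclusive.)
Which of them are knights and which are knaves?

Ximena is a knight, so "Sam or Kai is a knight" must be true — and it is.
Since Maya is a knight, "Kai is a knight, and Faye is a knave" needs to be true, which holds.
Sam is a knave; "Ximena is a knave" is false, as required.
Kai is a knight, and the claim "Ximena is a knight exactly when Sam is a knave" is indeed true.
As a knave, Faye's statement "Ximena is a knave or Kai is a knave" should be false; it is.

Ximena is a knight, Maya is a knight, Sam is a knave, Kai is a knight, and Faye is a knave.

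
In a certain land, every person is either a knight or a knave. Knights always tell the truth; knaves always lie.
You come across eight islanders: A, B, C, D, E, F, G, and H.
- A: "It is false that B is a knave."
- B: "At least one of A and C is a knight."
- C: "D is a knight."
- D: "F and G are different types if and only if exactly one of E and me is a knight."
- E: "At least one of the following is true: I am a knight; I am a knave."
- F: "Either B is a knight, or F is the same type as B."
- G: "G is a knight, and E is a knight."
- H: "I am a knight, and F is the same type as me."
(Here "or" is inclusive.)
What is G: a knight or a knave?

G is a knight.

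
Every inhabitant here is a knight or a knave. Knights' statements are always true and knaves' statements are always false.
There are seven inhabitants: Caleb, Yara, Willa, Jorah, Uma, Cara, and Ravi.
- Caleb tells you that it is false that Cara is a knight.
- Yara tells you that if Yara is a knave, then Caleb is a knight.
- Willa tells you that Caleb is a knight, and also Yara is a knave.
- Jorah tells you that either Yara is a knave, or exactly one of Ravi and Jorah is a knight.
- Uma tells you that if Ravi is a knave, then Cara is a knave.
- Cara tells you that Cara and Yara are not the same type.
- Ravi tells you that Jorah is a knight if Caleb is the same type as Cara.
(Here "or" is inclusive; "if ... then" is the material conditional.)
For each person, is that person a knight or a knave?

Caleb (knave): "it is false that Cara is a knight" — False. ✓
Since Yara is a knave, "if Yara is a knave, then Caleb is a knight" needs to be False, which holds.
Since Willa is a knave, "Caleb is a knight, and also Yara is a knave" needs to be False, which holds.
Jorah (knight): "either Yara is a knave, or exactly one of Ravi and Jorah is a knight" — true. ✓
As a knight, Uma's statement "if Ravi is a knave, then Cara is a knave" should be true; it is.
Cara is a knight, and the claim "Cara and Yara are not the same type" is indeed true.
Ravi is a knight; "Jorah is a knight if Caleb is the same type as Cara" is true, as required.

Knights: Jorah, Uma, Cara, and Ravi. Knaves: Caleb, Yara, and Willa.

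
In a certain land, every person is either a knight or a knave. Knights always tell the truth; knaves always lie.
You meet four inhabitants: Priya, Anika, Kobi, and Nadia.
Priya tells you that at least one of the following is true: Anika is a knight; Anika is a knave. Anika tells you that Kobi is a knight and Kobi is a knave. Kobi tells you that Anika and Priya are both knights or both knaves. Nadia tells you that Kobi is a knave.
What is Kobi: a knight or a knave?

Consistent assignments: {Priya=knight, Anika=knave, Kobi=knave, Nadia=knight}
In every consistent assignment, Kobi is a knave.

Kobi is a knave.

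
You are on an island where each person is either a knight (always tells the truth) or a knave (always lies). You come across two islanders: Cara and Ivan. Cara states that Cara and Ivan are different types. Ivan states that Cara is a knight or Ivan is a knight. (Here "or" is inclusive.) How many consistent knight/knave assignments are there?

1

Consistent assignments:
  Cara=knave, Ivan=knave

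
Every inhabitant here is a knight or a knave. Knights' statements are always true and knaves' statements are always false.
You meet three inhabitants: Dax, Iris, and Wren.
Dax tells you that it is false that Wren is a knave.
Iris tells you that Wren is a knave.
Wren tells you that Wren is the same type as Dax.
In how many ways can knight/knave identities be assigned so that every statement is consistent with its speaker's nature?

1

Consistent assignments:
  Dax=knight, Iris=knave, Wren=knight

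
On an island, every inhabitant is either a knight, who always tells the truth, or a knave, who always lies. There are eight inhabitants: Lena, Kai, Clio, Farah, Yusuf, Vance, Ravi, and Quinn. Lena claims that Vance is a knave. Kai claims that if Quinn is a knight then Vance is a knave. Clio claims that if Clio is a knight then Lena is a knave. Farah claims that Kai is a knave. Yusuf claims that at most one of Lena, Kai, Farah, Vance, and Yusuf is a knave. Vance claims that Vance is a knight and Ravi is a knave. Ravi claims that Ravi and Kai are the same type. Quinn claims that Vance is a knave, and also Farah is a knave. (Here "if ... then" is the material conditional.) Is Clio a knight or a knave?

Consistent assignments: {Lena=knave, Kai=knight, Clio=knight, Farah=knave, Yusuf=knave, Vance=knight, Ravi=knave, Quinn=knave}
In every consistent assignment, Clio is a knight.

Clio is a knight.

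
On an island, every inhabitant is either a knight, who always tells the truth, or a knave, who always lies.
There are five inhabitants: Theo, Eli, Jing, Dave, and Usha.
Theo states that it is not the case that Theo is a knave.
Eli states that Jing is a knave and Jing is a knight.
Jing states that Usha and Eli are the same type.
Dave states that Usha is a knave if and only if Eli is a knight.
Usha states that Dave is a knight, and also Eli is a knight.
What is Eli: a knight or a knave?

Eli is a knave.

Consistent assignments: {Theo=knight, Eli=knave, Jing=knight, Dave=knave, Usha=knave}; {Theo=knave, Eli=knave, Jing=knight, Dave=knave, Usha=knave}
In every consistent assignment, Eli is a knave.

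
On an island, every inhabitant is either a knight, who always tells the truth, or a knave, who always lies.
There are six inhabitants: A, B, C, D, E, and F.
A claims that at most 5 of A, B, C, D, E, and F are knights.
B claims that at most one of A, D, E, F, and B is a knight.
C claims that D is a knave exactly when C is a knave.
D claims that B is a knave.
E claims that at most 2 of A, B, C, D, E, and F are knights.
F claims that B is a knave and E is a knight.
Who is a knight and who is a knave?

Since A is a knight, "at most 5 of A, B, C, D, E, and F are knights" needs to be True, which holds.
As a knave, B's statement "at most one of A, D, E, F, and B is a knight" should be false; it is.
Since C is a knight, "D is a knave exactly when C is a knave" needs to be True, which holds.
D (knight): "B is a knave" — True. ✓
As a knave, E's statement "at most 2 of A, B, C, D, E, and F are knights" should be false; it is.
F is a knave, so "B is a knave and E is a knight" must be false — and it is.

A is a knight, B is a knave, C is a knight, D is a knight, E is a knave, and F is a knave.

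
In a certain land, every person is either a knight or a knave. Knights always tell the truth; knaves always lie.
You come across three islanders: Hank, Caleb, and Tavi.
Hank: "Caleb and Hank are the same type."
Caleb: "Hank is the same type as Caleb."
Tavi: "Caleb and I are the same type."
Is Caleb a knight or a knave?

Caleb is a knight.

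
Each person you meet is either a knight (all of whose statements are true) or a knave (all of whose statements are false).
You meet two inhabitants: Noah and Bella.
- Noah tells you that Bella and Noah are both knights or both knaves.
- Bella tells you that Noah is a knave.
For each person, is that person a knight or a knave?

Noah is a knave and Bella is a knight.

Noah is a knave, and the claim "Bella and Noah are both knights or both knaves" is indeed false.
Since Bella is a knight, "Noah is a knave" needs to be True, which holds.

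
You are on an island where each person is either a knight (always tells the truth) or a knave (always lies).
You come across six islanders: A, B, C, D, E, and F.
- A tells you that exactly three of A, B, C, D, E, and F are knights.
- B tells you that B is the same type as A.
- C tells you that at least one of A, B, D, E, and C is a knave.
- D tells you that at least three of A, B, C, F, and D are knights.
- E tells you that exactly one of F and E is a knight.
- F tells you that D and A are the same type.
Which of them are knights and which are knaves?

A is a knight, B is a knave, C is a knight, D is a knave, E is a knight, and F is a knave.

A is a knight; "exactly three of A, B, C, D, E, and F are knights" is true, as required.
B is a knave; "B is the same type as A" is False, as required.
C is a knight; "at least one of A, B, D, E, and C is a knave" is true, as required.
As a knave, D's statement "at least three of A, B, C, F, and D are knights" should be False; it is.
E is a knight; "exactly one of F and E is a knight" is true, as required.
F is a knave, and the claim "D and A are the same type" is indeed False.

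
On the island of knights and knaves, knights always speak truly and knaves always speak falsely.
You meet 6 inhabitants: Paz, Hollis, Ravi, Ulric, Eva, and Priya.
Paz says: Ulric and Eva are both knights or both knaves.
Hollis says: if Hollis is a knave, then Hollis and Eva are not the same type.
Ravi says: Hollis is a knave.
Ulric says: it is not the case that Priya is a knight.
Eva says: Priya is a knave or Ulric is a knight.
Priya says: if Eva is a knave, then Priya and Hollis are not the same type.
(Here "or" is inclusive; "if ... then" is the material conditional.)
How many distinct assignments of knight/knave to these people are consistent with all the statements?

1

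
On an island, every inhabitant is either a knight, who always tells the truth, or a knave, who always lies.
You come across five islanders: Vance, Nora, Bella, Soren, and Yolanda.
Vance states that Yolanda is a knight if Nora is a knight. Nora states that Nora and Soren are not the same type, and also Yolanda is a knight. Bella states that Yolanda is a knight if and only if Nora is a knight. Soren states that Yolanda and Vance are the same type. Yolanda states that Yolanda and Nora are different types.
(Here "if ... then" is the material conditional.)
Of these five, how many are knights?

2

The unique consistent assignment is Vance=knight, Nora=knave, Bella=knight, Soren=knave, Yolanda=knave.
That has 2 knights.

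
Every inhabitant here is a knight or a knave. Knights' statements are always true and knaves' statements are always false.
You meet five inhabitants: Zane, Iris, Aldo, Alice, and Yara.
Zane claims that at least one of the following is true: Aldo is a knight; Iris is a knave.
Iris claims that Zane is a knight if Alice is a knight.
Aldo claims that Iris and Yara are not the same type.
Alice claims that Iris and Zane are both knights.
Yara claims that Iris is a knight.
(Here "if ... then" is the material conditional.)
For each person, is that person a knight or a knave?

Zane is a knave, and the claim "at least one of the following is true: Aldo is a knight; Iris is a knave" is indeed false.
Iris (knight): "Zane is a knight if Alice is a knight" — True. ✓
Since Aldo is a knave, "Iris and Yara are not the same type" needs to be false, which holds.
Alice is a knave; "Iris and Zane are both knights" is false, as required.
Yara is a knight, and the claim "Iris is a knight" is indeed True.

Zane is a knave, Iris is a knight, Aldo is a knave, Alice is a knave, and Yara is a knight.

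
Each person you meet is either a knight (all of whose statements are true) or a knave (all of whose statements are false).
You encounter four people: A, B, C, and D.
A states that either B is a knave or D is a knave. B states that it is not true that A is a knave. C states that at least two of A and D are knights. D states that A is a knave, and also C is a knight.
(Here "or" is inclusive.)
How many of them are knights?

The unique consistent assignment is A=knight, B=knight, C=knave, D=knave.
That has 2 knights.

2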